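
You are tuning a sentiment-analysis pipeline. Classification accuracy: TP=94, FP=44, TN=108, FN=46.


Accuracy = (TP+TN)/(TP+TN+FP+FN)
= (94+108)/(292)
= 202/292 = 69.18%

69.18%


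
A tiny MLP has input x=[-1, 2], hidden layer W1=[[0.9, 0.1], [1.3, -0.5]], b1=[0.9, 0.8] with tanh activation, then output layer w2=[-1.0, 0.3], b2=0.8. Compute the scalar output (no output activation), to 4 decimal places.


z1[0] = (0.9)·(-1) + (0.1)·(2) + 0.9 = 0.2
z1[1] = (1.3)·(-1) + (-0.5)·(2) + 0.8 = -1.5
h = tanh(z1) = [0.1974, -0.9051]
output = (-1.0)·(0.1974) + (0.3)·(-0.9051) + 0.8 = 0.3311

0.3311


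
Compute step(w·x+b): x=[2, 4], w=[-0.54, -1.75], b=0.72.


z = (2)·(-0.54) + (4)·(-1.75) + 0.72
  = -7.36
step(z) = 0 (z<0)

0


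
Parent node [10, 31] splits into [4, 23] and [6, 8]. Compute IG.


Parent = [10, 31], H_parent = 0.8015
H_left = 0.6052 (n=27), H_right = 0.9852 (n=14)
H_children = (27/41)·0.6052 + (14/41)·0.9852 = 0.735
IG = 0.8015 - 0.735 = 0.0665

0.0665


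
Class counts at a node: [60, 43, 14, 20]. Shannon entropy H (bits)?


Probabilities: [60/137, 43/137, 14/137, 20/137] ≈ [0.438, 0.3139, 0.1022, 0.146]
H = -((60/137)·log₂(60/137) + (43/137)·log₂(43/137) + (14/137)·log₂(14/137) + (20/137)·log₂(20/137))
  = 1.7879 bits

1.7879 bits


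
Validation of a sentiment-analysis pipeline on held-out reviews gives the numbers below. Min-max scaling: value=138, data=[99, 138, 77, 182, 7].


min=7, max=182
(138-7)/(182-7) = 131/175 = 0.7486

0.7486


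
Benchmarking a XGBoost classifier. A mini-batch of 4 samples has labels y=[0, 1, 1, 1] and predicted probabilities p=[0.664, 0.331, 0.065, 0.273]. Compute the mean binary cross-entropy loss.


L[0] = -ln(1-0.664) = -ln(0.336) = 1.0906
L[1] = -ln(0.331) = 1.1056
L[2] = -ln(0.065) = 2.7334
L[3] = -ln(0.273) = 1.2983
mean = (1.0906 + 1.1056 + 2.7334 + 1.2983)/4 = 1.557

1.557


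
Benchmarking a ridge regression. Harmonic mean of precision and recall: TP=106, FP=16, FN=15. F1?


Precision = 106/122 = 0.8689
Recall = 106/121 = 0.876
F1 = 2·P·R/(P+R) = 2·TP/(2·TP+FP+FN) = 212/(212+16+15) = 212/243 = 0.8724

0.8724


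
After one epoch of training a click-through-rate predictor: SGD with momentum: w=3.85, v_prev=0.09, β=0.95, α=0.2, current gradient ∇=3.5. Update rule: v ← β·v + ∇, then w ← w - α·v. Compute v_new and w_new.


v_new = 0.95·0.09 + 3.5 = 0.0855 + 3.5 = 3.5855
w_new = 3.85 - 0.2·3.5855 = 3.85 - 0.7171 = 3.1329

v_new=3.5855, w_new=3.1329


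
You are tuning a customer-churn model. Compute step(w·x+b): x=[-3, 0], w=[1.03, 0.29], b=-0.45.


z = (-3)·(1.03) + (0)·(0.29) - 0.45
  = -3.54
step(z) = 0 (z<0)

0


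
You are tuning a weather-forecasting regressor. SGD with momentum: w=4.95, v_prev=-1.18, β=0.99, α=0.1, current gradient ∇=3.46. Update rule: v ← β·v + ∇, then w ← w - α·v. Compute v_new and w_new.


v_new = 0.99·-1.18 + 3.46 = -1.1682 + 3.46 = 2.2918
w_new = 4.95 - 0.1·2.2918 = 4.95 - 0.22918 = 4.72082

v_new=2.2918, w_new=4.72082


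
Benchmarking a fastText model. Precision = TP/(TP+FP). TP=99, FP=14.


Precision = TP/(TP+FP)
= 99/(99+14)
= 99/113 = 87.61%

87.61%


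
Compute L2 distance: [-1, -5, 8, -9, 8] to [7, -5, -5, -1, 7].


d = √((-1-7)² + (-5+ 5)² + (8+ 5)² + (-9+ 1)² + (8-7)²)
  = √(64 + 0 + 169 + 64 + 1)
  = √298 = 17.2627

17.2627


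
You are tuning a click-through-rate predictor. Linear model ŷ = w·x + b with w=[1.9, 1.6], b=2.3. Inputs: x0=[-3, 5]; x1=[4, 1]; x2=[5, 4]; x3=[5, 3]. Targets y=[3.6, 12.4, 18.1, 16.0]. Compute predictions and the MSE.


ŷ0 = (1.9)·(-3) + (1.6)·(5) + 2.3 = 4.6
ŷ1 = (1.9)·(4) + (1.6)·(1) + 2.3 = 11.5
ŷ2 = (1.9)·(5) + (1.6)·(4) + 2.3 = 18.2
ŷ3 = (1.9)·(5) + (1.6)·(3) + 2.3 = 16.6
errors² = [1.0, 0.81, 0.01, 0.36]
MSE = 2.1800/4 = 0.545

0.545


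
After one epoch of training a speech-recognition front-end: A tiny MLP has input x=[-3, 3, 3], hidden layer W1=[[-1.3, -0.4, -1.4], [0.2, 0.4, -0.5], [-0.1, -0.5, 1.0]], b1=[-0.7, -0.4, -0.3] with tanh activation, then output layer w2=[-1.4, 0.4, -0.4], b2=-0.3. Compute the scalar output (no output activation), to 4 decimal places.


z1[0] = (-1.3)·(-3) + (-0.4)·(3) + (-1.4)·(3) - 0.7 = -2.2
z1[1] = (0.2)·(-3) + (0.4)·(3) + (-0.5)·(3) - 0.4 = -1.3
z1[2] = (-0.1)·(-3) + (-0.5)·(3) + (1.0)·(3) - 0.3 = 1.5
h = tanh(z1) = [-0.9757, -0.8617, 0.9051]
output = (-1.4)·(-0.9757) + (0.4)·(-0.8617) + (-0.4)·(0.9051) - 0.3 = 0.3593

0.3593


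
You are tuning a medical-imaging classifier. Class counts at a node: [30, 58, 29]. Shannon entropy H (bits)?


Probabilities: [30/117, 58/117, 29/117] ≈ [0.2564, 0.4957, 0.2479]
H = -((30/117)·log₂(30/117) + (58/117)·log₂(58/117) + (29/117)·log₂(29/117))
  = 1.5041 bits

1.5041 bits


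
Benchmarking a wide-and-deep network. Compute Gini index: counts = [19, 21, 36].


Probabilities: [19/76, 21/76, 36/76] ≈ [0.25, 0.2763, 0.4737]
Σpᵢ² = (361 + 441 + 1296)/76² = 2098/5776
Gini = 1 - Σpᵢ² = 1 - 2098/5776 = 0.6368

0.6368


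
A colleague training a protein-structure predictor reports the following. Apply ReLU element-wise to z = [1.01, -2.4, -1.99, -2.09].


ReLU(1.01) = max(0, 1.01) = 1.01
ReLU(-2.4) = max(0, -2.4) = 0.0
ReLU(-1.99) = max(0, -1.99) = 0.0
ReLU(-2.09) = max(0, -2.09) = 0.0
result = [1.01, 0.0, 0.0, 0.0]

[1.01, 0.0, 0.0, 0.0]


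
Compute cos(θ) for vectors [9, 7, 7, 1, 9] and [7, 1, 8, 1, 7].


A·B = 9·7 + 7·1 + 7·8 + 1·1 + 9·7 = 190
‖A‖ = √261 = 16.1555, ‖B‖ = √164 = 12.8062
cos = 190/(√261·√164) = 190/√42804 = 0.9184

0.9184


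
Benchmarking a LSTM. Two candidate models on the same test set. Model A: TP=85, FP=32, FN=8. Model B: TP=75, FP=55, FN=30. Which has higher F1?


Model A: P=85/117=0.7265, R=85/93=0.914, F1=2PR/(P+R)=2TP/(2TP+FP+FN)=170/210=0.8095
Model B: P=75/130=0.5769, R=75/105=0.7143, F1=2PR/(P+R)=2TP/(2TP+FP+FN)=150/235=0.6383
0.8095 > 0.6383 → Model A

Model A


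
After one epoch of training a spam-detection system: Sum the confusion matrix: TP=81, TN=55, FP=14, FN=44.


Total = TP + TN + FP + FN
= 81 + 55 + 14 + 44
= 194
(Predicted positive: 95, predicted negative: 99)

194


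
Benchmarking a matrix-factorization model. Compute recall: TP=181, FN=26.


Recall = TP/(TP+FN)
= 181/(181+26)
= 181/207 = 87.44%

87.44%


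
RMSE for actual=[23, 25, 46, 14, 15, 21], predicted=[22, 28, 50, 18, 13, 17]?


MSE = 62/6 = 10.3333
RMSE = √(62/6) = 3.2146

3.2146


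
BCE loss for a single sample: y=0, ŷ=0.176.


BCE = -[y·ln(p) + (1-y)·ln(1-p)]
= -0 - 1·ln(1-0.176)
= -ln(0.824) = 0.1936

0.1936


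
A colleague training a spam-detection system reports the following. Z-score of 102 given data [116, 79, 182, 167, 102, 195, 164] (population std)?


μ = 143.5714, σ = 40.9629
z = (102 - 143.5714)/40.9629 = -1.0149

-1.0149


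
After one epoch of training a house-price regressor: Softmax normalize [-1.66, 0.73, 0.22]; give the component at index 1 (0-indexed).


Exponentials: e^-1.66=0.1901, e^0.73=2.0751, e^0.22=1.2461
Sum = 3.5113
Softmax = [0.0542, 0.591, 0.3549]
p[1] = 2.0751/3.5113 = 0.591

0.591


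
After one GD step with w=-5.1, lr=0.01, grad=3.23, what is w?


w_new = w - α·∇
= -5.1 - 0.01·3.23
= -5.1 - 0.0323
= -5.1323

-5.1323


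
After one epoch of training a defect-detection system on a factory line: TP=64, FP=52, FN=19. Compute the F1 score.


Precision = 64/116 = 0.5517
Recall = 64/83 = 0.7711
F1 = 2·P·R/(P+R) = 2·TP/(2·TP+FP+FN) = 128/(128+52+19) = 128/199 = 0.6432

0.6432


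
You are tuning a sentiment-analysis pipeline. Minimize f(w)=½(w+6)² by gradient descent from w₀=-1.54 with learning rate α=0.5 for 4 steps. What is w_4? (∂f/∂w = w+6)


step 1: grad = -1.54+6 = 4.46; w = -1.54 - 0.5·(4.46) = -3.77
step 2: grad = -3.77+6 = 2.23; w = -3.77 - 0.5·(2.23) = -4.885
step 3: grad = -4.885+6 = 1.115; w = -4.885 - 0.5·(1.115) = -5.4425
step 4: grad = -5.4425+6 = 0.5575; w = -5.4425 - 0.5·(0.5575) = -5.72125

-5.72125


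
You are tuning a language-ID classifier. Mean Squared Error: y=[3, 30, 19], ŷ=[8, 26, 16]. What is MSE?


Squared errors: (3-8)²=25, (30-26)²=16, (19-16)²=9
Sum = 50
MSE = 50/3 = 50/3

50/3


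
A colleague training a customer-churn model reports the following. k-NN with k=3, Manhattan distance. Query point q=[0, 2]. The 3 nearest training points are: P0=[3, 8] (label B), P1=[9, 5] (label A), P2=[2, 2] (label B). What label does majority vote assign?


d(q,P0) = 9  (label B)
d(q,P1) = 12  (label A)
d(q,P2) = 2  (label B)
Votes: A=1, B=2
Majority → B

B


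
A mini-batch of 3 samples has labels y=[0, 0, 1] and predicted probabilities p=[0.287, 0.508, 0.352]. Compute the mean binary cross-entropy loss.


L[0] = -ln(1-0.287) = -ln(0.713) = 0.3383
L[1] = -ln(1-0.508) = -ln(0.492) = 0.7093
L[2] = -ln(0.352) = 1.0441
mean = (0.3383 + 0.7093 + 1.0441)/3 = 0.6972

0.6972


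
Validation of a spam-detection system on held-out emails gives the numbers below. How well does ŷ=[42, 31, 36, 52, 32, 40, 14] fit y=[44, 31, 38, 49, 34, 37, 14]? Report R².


ȳ = 35.2857
SS_res = Σ(y-ŷ)² = 30
SS_tot = Σ(y-ȳ)² = 747.43
R² = 1 - SS_res/SS_tot = 1 - 0.0401 = 0.9599

0.9599


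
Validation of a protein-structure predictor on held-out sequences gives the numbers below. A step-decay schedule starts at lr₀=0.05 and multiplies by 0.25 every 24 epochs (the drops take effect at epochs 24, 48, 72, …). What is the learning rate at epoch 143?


n_drops = ⌊143/24⌋ = 5
lr = 0.05·0.25^5 = 0.05·0.0009765625 = 0.000048828125

0.000048828125


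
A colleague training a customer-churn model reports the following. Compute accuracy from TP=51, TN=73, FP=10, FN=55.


Accuracy = (TP+TN)/(TP+TN+FP+FN)
= (51+73)/(189)
= 124/189 = 65.61%

65.61%


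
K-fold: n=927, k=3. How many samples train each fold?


Fold size = 927/3 = 309
Training per fold = 927 - 309 = 618

618


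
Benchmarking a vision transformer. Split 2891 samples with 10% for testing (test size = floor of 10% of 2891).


Test = ⌊2891·10/100⌋ = 289
Train = 2891 - 289 = 2602

Train: 2602, Test: 289


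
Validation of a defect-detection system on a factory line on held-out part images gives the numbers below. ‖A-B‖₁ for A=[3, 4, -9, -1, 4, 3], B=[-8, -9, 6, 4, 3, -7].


d = |3+ 8| + |4+ 9| + |-9-6| + |-1-4| + |4-3| + |3+ 7|
  = 11 + 13 + 15 + 5 + 1 + 10
  = 55

55


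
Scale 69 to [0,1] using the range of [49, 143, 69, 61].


min=49, max=143
(69-49)/(143-49) = 20/94 = 0.2128

0.2128


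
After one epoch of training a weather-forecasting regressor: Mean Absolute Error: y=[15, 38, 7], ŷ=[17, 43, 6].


Absolute errors: |15-17|=2, |38-43|=5, |7-6|=1
Sum = 8
MAE = 8/3 = 8/3

8/3


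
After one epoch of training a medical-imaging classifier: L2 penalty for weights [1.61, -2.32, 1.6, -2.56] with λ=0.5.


‖w‖₂² = (1.61)² + (-2.32)² + (1.6)² + (-2.56)²
     = 2.5921 + 5.3824 + 2.56 + 6.5536
     = 17.0881
λ·‖w‖₂² = 0.5·17.0881 = 8.54405

8.54405


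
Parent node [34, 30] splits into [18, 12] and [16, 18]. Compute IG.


Parent = [34, 30], H_parent = 0.9972
H_left = 0.971 (n=30), H_right = 0.9975 (n=34)
H_children = (30/64)·0.971 + (34/64)·0.9975 = 0.9851
IG = 0.9972 - 0.9851 = 0.0121

0.0121


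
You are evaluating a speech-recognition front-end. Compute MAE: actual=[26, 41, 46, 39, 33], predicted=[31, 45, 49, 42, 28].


Absolute errors: |26-31|=5, |41-45|=4, |46-49|=3, |39-42|=3, |33-28|=5
Sum = 20
MAE = 20/5 = 4

4


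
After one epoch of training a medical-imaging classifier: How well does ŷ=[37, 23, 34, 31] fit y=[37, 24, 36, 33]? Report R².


ȳ = 32.5
SS_res = Σ(y-ŷ)² = 9
SS_tot = Σ(y-ȳ)² = 105
R² = 1 - SS_res/SS_tot = 1 - 0.0857 = 0.9143

0.9143


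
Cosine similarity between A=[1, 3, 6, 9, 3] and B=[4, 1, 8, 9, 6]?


A·B = 1·4 + 3·1 + 6·8 + 9·9 + 3·6 = 154
‖A‖ = √136 = 11.6619, ‖B‖ = √198 = 14.0712
cos = 154/(√136·√198) = 154/√26928 = 0.9385

0.9385


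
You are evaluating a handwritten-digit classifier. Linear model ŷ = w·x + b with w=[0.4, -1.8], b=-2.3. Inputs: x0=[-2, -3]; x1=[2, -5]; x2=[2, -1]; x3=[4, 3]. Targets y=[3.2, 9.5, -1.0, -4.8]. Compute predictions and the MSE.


ŷ0 = (0.4)·(-2) + (-1.8)·(-3) - 2.3 = 2.3
ŷ1 = (0.4)·(2) + (-1.8)·(-5) - 2.3 = 7.5
ŷ2 = (0.4)·(2) + (-1.8)·(-1) - 2.3 = 0.3
ŷ3 = (0.4)·(4) + (-1.8)·(3) - 2.3 = -6.1
errors² = [0.81, 4.0, 1.69, 1.69]
MSE = 8.1900/4 = 2.0475

2.0475


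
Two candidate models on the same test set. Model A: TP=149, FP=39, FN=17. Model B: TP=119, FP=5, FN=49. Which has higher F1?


Model A: P=149/188=0.7926, R=149/166=0.8976, F1=2PR/(P+R)=2TP/(2TP+FP+FN)=298/354=0.8418
Model B: P=119/124=0.9597, R=119/168=0.7083, F1=2PR/(P+R)=2TP/(2TP+FP+FN)=238/292=0.8151
0.8418 > 0.8151 → Model A

Model A


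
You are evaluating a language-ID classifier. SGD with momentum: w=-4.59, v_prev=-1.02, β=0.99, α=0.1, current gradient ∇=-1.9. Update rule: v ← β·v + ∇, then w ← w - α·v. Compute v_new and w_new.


v_new = 0.99·-1.02 - 1.9 = -1.0098 - 1.9 = -2.9098
w_new = -4.59 - 0.1·-2.9098 = -4.59 + 0.29098 = -4.29902

v_new=-2.9098, w_new=-4.29902


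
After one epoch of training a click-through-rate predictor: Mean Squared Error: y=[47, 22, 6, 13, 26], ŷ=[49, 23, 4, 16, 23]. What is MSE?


Squared errors: (47-49)²=4, (22-23)²=1, (6-4)²=4, (13-16)²=9, (26-23)²=9
Sum = 27
MSE = 27/5 = 27/5

27/5


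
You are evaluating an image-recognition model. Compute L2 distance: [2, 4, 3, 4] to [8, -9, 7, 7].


d = √((2-8)² + (4+ 9)² + (3-7)² + (4-7)²)
  = √(36 + 169 + 16 + 9)
  = √230 = 15.1658

15.1658


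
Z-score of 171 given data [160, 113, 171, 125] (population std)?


μ = 142.25, σ = 23.9518
z = (171 - 142.25)/23.9518 = 1.2003

1.2003


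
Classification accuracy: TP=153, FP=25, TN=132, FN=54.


Accuracy = (TP+TN)/(TP+TN+FP+FN)
= (153+132)/(364)
= 285/364 = 78.3%

78.3%


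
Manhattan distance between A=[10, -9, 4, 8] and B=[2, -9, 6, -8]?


d = |10-2| + |-9+ 9| + |4-6| + |8+ 8|
  = 8 + 0 + 2 + 16
  = 26

26


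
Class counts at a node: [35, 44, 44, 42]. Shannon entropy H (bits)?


Probabilities: [35/165, 44/165, 44/165, 42/165] ≈ [0.2121, 0.2667, 0.2667, 0.2545]
H = -((35/165)·log₂(35/165) + (44/165)·log₂(44/165) + (44/165)·log₂(44/165) + (42/165)·log₂(42/165))
  = 1.994 bits

1.994 bits


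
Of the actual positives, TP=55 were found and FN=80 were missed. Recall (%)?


Recall = TP/(TP+FN)
= 55/(55+80)
= 55/135 = 40.74%

40.74%


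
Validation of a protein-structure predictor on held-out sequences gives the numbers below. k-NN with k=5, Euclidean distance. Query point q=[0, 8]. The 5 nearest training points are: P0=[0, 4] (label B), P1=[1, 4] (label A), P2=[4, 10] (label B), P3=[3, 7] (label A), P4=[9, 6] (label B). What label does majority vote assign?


d(q,P0) = 4.0  (label B)
d(q,P1) = 4.1231  (label A)
d(q,P2) = 4.4721  (label B)
d(q,P3) = 3.1623  (label A)
d(q,P4) = 9.2195  (label B)
Votes: A=2, B=3
Majority → B

B


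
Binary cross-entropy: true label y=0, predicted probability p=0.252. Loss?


BCE = -[y·ln(p) + (1-y)·ln(1-p)]
= -0 - 1·ln(1-0.252)
= -ln(0.748) = 0.2904

0.2904


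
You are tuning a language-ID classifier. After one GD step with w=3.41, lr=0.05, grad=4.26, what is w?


w_new = w - α·∇
= 3.41 - 0.05·4.26
= 3.41 - 0.213
= 3.197

3.197


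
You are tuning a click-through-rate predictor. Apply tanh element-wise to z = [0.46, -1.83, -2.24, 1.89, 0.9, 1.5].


tanh(0.46) = 0.4301
tanh(-1.83) = -0.9498
tanh(-2.24) = -0.9776
tanh(1.89) = 0.9554
tanh(0.9) = 0.7163
tanh(1.5) = 0.9051
result = [0.4301, -0.9498, -0.9776, 0.9554, 0.7163, 0.9051]

[0.4301, -0.9498, -0.9776, 0.9554, 0.7163, 0.9051]


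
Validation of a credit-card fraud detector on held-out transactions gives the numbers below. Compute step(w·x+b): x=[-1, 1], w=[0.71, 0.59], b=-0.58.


z = (-1)·(0.71) + (1)·(0.59) - 0.58
  = -0.7
step(z) = 0 (z<0)

0


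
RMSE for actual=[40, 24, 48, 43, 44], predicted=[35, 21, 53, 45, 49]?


MSE = 88/5 = 17.6
RMSE = √(88/5) = 4.1952

4.1952


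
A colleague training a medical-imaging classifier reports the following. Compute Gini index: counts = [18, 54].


Probabilities: [18/72, 54/72] ≈ [0.25, 0.75]
Σpᵢ² = (324 + 2916)/72² = 3240/5184
Gini = 1 - Σpᵢ² = 1 - 3240/5184 = 0.375

0.375


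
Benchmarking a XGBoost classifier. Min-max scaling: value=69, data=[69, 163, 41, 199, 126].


min=41, max=199
(69-41)/(199-41) = 28/158 = 0.1772

0.1772


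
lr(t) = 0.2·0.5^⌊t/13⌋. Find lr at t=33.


n_drops = ⌊33/13⌋ = 2
lr = 0.2·0.5^2 = 0.2·0.25 = 0.05

0.05


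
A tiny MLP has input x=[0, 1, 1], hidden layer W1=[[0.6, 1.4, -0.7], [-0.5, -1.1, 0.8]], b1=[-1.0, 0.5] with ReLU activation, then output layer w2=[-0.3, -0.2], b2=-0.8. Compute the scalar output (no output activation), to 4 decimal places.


z1[0] = (0.6)·(0) + (1.4)·(1) + (-0.7)·(1) - 1.0 = -0.3
z1[1] = (-0.5)·(0) + (-1.1)·(1) + (0.8)·(1) + 0.5 = 0.2
h = ReLU(z1) = [0.0, 0.2]
output = (-0.3)·(0.0) + (-0.2)·(0.2) - 0.8 = -0.84

-0.84


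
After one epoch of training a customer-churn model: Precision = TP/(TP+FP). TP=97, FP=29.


Precision = TP/(TP+FP)
= 97/(97+29)
= 97/126 = 76.98%

76.98%


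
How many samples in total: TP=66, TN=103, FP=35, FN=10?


Total = TP + TN + FP + FN
= 66 + 103 + 35 + 10
= 214
(Predicted positive: 101, predicted negative: 113)

214


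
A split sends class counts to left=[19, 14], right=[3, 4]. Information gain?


Parent = [22, 18], H_parent = 0.9928
H_left = 0.9834 (n=33), H_right = 0.9852 (n=7)
H_children = (33/40)·0.9834 + (7/40)·0.9852 = 0.9837
IG = 0.9928 - 0.9837 = 0.0091

0.0091


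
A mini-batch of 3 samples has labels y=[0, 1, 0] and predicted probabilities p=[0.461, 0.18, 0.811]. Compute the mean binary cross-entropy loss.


L[0] = -ln(1-0.461) = -ln(0.539) = 0.618
L[1] = -ln(0.18) = 1.7148
L[2] = -ln(1-0.811) = -ln(0.189) = 1.666
mean = (0.618 + 1.7148 + 1.666)/3 = 1.3329

1.3329


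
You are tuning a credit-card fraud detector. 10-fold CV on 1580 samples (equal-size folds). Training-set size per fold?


Fold size = 1580/10 = 158
Training per fold = 1580 - 158 = 1422

1422


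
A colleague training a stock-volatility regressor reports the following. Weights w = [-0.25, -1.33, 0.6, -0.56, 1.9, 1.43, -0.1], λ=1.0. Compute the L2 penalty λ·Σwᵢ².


‖w‖₂² = (-0.25)² + (-1.33)² + (0.6)² + (-0.56)² + (1.9)² + (1.43)² + (-0.1)²
     = 0.0625 + 1.7689 + 0.36 + 0.3136 + 3.61 + 2.0449 + 0.01
     = 8.1699
λ·‖w‖₂² = 1.0·8.1699 = 8.1699

8.1699


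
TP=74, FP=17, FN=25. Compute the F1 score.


Precision = 74/91 = 0.8132
Recall = 74/99 = 0.7475
F1 = 2·P·R/(P+R) = 2·TP/(2·TP+FP+FN) = 148/(148+17+25) = 148/190 = 0.7789

0.7789


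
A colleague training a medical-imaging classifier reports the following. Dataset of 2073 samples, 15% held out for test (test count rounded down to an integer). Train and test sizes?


Test = ⌊2073·15/100⌋ = 310
Train = 2073 - 310 = 1763

Train: 1763, Test: 310


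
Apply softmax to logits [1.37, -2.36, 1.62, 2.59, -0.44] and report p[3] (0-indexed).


Exponentials: e^1.37=3.9354, e^-2.36=0.0944, e^1.62=5.0531, e^2.59=13.3298, e^-0.44=0.644
Sum = 23.0567
Softmax = [0.1707, 0.0041, 0.2192, 0.5781, 0.0279]
p[3] = 13.3298/23.0567 = 0.5781

0.5781


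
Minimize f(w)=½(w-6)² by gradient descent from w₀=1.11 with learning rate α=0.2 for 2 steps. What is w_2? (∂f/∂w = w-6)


step 1: grad = 1.11-6 = -4.89; w = 1.11 - 0.2·(-4.89) = 2.088
step 2: grad = 2.088-6 = -3.912; w = 2.088 - 0.2·(-3.912) = 2.8704

2.8704


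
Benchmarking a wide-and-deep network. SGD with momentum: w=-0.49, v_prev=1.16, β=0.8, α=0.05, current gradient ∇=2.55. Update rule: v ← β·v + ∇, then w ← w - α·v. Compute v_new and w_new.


v_new = 0.8·1.16 + 2.55 = 0.928 + 2.55 = 3.478
w_new = -0.49 - 0.05·3.478 = -0.49 - 0.1739 = -0.6639

v_new=3.478, w_new=-0.6639


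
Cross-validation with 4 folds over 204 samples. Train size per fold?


Fold size = 204/4 = 51
Training per fold = 204 - 51 = 153

153


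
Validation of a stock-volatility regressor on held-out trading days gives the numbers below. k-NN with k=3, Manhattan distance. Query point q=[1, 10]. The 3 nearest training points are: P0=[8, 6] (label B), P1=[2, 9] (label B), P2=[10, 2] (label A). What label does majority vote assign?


d(q,P0) = 11  (label B)
d(q,P1) = 2  (label B)
d(q,P2) = 17  (label A)
Votes: A=1, B=2
Majority → B

B


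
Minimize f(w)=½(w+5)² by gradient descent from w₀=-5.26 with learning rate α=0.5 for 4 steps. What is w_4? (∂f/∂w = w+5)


step 1: grad = -5.26+5 = -0.26; w = -5.26 - 0.5·(-0.26) = -5.13
step 2: grad = -5.13+5 = -0.13; w = -5.13 - 0.5·(-0.13) = -5.065
step 3: grad = -5.065+5 = -0.065; w = -5.065 - 0.5·(-0.065) = -5.0325
step 4: grad = -5.0325+5 = -0.0325; w = -5.0325 - 0.5·(-0.0325) = -5.01625

-5.01625


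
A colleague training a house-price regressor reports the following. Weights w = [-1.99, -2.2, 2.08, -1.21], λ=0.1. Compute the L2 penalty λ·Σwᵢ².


‖w‖₂² = (-1.99)² + (-2.2)² + (2.08)² + (-1.21)²
     = 3.9601 + 4.84 + 4.3264 + 1.4641
     = 14.5906
λ·‖w‖₂² = 0.1·14.5906 = 1.45906

1.45906


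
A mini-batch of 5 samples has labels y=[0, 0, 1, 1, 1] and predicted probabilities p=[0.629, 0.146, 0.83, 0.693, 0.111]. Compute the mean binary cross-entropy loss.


L[0] = -ln(1-0.629) = -ln(0.371) = 0.9916
L[1] = -ln(1-0.146) = -ln(0.854) = 0.1578
L[2] = -ln(0.83) = 0.1863
L[3] = -ln(0.693) = 0.3667
L[4] = -ln(0.111) = 2.1982
mean = (0.9916 + 0.1578 + 0.1863 + 0.3667 + 2.1982)/5 = 0.7801

0.7801


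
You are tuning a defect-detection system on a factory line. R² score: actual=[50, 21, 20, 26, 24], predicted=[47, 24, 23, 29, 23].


ȳ = 28.2
SS_res = Σ(y-ŷ)² = 37
SS_tot = Σ(y-ȳ)² = 616.8
R² = 1 - SS_res/SS_tot = 1 - 0.06 = 0.94

0.94


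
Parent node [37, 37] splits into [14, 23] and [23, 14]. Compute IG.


Parent = [37, 37], H_parent = 1
H_left = 0.9569 (n=37), H_right = 0.9569 (n=37)
H_children = (37/74)·0.9569 + (37/74)·0.9569 = 0.9569
IG = 1 - 0.9569 = 0.0431

0.0431


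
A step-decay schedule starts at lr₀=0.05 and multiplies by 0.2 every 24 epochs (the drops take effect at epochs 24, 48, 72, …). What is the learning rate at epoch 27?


n_drops = ⌊27/24⌋ = 1
lr = 0.05·0.2^1 = 0.05·0.2 = 0.01

0.01


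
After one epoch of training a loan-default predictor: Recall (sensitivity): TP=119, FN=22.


Recall = TP/(TP+FN)
= 119/(119+22)
= 119/141 = 84.4%

84.4%


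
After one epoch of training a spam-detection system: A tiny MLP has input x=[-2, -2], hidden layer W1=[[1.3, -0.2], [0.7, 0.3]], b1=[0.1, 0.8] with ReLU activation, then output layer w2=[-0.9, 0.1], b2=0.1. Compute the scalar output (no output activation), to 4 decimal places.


z1[0] = (1.3)·(-2) + (-0.2)·(-2) + 0.1 = -2.1
z1[1] = (0.7)·(-2) + (0.3)·(-2) + 0.8 = -1.2
h = ReLU(z1) = [0.0, 0.0]
output = (-0.9)·(0.0) + (0.1)·(0.0) + 0.1 = 0.1

0.1


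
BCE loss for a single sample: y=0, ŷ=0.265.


BCE = -[y·ln(p) + (1-y)·ln(1-p)]
= -0 - 1·ln(1-0.265)
= -ln(0.735) = 0.3079

0.3079


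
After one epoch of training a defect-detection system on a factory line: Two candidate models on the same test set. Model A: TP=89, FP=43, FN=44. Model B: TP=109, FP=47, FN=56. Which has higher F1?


Model A: P=89/132=0.6742, R=89/133=0.6692, F1=2PR/(P+R)=2TP/(2TP+FP+FN)=178/265=0.6717
Model B: P=109/156=0.6987, R=109/165=0.6606, F1=2PR/(P+R)=2TP/(2TP+FP+FN)=218/321=0.6791
0.6717 < 0.6791 → Model B

Model B


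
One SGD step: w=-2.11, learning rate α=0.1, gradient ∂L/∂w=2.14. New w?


w_new = w - α·∇
= -2.11 - 0.1·2.14
= -2.11 - 0.214
= -2.324

-2.324


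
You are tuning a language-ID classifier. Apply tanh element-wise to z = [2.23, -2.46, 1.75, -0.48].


tanh(2.23) = 0.9771
tanh(-2.46) = -0.9855
tanh(1.75) = 0.9414
tanh(-0.48) = -0.4462
result = [0.9771, -0.9855, 0.9414, -0.4462]

[0.9771, -0.9855, 0.9414, -0.4462]


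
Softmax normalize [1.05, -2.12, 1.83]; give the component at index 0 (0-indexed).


Exponentials: e^1.05=2.8577, e^-2.12=0.12, e^1.83=6.2339
Sum = 9.2116
Softmax = [0.3102, 0.013, 0.6767]
p[0] = 2.8577/9.2116 = 0.3102

0.3102


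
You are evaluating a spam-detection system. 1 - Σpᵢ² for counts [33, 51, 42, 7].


Probabilities: [33/133, 51/133, 42/133, 7/133] ≈ [0.2481, 0.3835, 0.3158, 0.0526]
Σpᵢ² = (1089 + 2601 + 1764 + 49)/133² = 5503/17689
Gini = 1 - Σpᵢ² = 1 - 5503/17689 = 0.6889

0.6889


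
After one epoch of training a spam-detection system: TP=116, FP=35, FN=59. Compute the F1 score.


Precision = 116/151 = 0.7682
Recall = 116/175 = 0.6629
F1 = 2·P·R/(P+R) = 2·TP/(2·TP+FP+FN) = 232/(232+35+59) = 232/326 = 0.7117

0.7117


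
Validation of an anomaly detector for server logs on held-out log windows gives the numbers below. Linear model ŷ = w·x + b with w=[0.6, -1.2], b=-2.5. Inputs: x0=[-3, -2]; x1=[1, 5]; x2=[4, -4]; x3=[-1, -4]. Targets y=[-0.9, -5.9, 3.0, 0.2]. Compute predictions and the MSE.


ŷ0 = (0.6)·(-3) + (-1.2)·(-2) - 2.5 = -1.9
ŷ1 = (0.6)·(1) + (-1.2)·(5) - 2.5 = -7.9
ŷ2 = (0.6)·(4) + (-1.2)·(-4) - 2.5 = 4.7
ŷ3 = (0.6)·(-1) + (-1.2)·(-4) - 2.5 = 1.7
errors² = [1.0, 4.0, 2.89, 2.25]
MSE = 10.1400/4 = 2.535

2.535


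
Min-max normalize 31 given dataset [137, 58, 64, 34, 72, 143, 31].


min=31, max=143
(31-31)/(143-31) = 0/112 = 0.0

0.0


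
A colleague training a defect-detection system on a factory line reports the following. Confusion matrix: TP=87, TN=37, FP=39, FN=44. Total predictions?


Total = TP + TN + FP + FN
= 87 + 37 + 39 + 44
= 207
(Predicted positive: 126, predicted negative: 81)

207


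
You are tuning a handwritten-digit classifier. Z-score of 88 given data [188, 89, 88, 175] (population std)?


μ = 135, σ = 46.7279
z = (88 - 135)/46.7279 = -1.0058

-1.0058


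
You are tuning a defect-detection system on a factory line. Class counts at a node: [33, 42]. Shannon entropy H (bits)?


Probabilities: [33/75, 42/75] ≈ [0.44, 0.56]
H = -((33/75)·log₂(33/75) + (42/75)·log₂(42/75))
  = 0.9896 bits

0.9896 bits


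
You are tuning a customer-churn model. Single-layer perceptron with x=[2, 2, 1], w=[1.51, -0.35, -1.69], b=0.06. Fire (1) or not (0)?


z = (2)·(1.51) + (2)·(-0.35) + (1)·(-1.69) + 0.06
  = 0.69
step(z) = 1 (z≥0)

1


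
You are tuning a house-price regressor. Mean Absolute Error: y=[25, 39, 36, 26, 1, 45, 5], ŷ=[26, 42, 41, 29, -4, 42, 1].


Absolute errors: |25-26|=1, |39-42|=3, |36-41|=5, |26-29|=3, |1+ 4|=5, |45-42|=3, |5-1|=4
Sum = 24
MAE = 24/7 = 24/7

24/7


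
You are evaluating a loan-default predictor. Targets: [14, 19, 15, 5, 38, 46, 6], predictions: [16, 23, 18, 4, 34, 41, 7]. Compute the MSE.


Squared errors: (14-16)²=4, (19-23)²=16, (15-18)²=9, (5-4)²=1, (38-34)²=16, (46-41)²=25, (6-7)²=1
Sum = 72
MSE = 72/7 = 72/7

72/7


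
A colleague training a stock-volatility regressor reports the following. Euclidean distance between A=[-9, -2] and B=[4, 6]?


d = √((-9-4)² + (-2-6)²)
  = √(169 + 64)
  = √233 = 15.2643

15.2643


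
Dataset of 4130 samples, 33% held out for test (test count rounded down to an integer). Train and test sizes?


Test = ⌊4130·33/100⌋ = 1362
Train = 4130 - 1362 = 2768

Train: 2768, Test: 1362


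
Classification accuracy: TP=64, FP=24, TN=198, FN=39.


Accuracy = (TP+TN)/(TP+TN+FP+FN)
= (64+198)/(325)
= 262/325 = 80.62%

80.62%


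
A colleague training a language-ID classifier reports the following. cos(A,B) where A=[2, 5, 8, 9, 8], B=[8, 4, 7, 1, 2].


A·B = 2·8 + 5·4 + 8·7 + 9·1 + 8·2 = 117
‖A‖ = √238 = 15.4272, ‖B‖ = √134 = 11.5758
cos = 117/(√238·√134) = 117/√31892 = 0.6552

0.6552


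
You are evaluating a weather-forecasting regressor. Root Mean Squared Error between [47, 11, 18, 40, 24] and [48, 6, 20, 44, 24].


MSE = 46/5 = 9.2
RMSE = √(46/5) = 3.0332

3.0332


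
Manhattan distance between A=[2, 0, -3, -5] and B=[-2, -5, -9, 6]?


d = |2+ 2| + |0+ 5| + |-3+ 9| + |-5-6|
  = 4 + 5 + 6 + 11
  = 26

26


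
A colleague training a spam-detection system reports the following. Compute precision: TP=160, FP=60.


Precision = TP/(TP+FP)
= 160/(160+60)
= 160/220 = 72.73%

72.73%


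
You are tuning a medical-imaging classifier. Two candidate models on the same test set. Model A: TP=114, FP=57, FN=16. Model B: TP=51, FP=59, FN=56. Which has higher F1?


Model A: P=114/171=0.6667, R=114/130=0.8769, F1=2PR/(P+R)=2TP/(2TP+FP+FN)=228/301=0.7575
Model B: P=51/110=0.4636, R=51/107=0.4766, F1=2PR/(P+R)=2TP/(2TP+FP+FN)=102/217=0.47
0.7575 > 0.47 → Model A

Model A


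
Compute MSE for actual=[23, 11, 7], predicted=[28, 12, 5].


Squared errors: (23-28)²=25, (11-12)²=1, (7-5)²=4
Sum = 30
MSE = 30/3 = 10

10


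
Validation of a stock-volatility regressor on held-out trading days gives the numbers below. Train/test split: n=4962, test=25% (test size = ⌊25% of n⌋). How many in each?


Test = ⌊4962·25/100⌋ = 1240
Train = 4962 - 1240 = 3722

Train: 3722, Test: 1240


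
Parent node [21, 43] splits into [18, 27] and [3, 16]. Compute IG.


Parent = [21, 43], H_parent = 0.913
H_left = 0.971 (n=45), H_right = 0.6292 (n=19)
H_children = (45/64)·0.971 + (19/64)·0.6292 = 0.8695
IG = 0.913 - 0.8695 = 0.0435

0.0435


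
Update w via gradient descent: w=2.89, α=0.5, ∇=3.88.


w_new = w - α·∇
= 2.89 - 0.5·3.88
= 2.89 - 1.94
= 0.95

0.95


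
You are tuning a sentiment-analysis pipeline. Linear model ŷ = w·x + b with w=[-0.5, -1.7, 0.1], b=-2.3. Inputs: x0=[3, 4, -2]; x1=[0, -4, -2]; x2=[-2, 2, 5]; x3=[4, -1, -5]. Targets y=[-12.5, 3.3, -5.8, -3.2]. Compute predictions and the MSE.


ŷ0 = (-0.5)·(3) + (-1.7)·(4) + (0.1)·(-2) - 2.3 = -10.8
ŷ1 = (-0.5)·(0) + (-1.7)·(-4) + (0.1)·(-2) - 2.3 = 4.3
ŷ2 = (-0.5)·(-2) + (-1.7)·(2) + (0.1)·(5) - 2.3 = -4.2
ŷ3 = (-0.5)·(4) + (-1.7)·(-1) + (0.1)·(-5) - 2.3 = -3.1
errors² = [2.89, 1.0, 2.56, 0.01]
MSE = 6.4600/4 = 1.615

1.615


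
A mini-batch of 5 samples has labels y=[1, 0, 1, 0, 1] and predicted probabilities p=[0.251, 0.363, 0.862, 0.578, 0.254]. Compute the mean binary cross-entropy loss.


L[0] = -ln(0.251) = 1.3823
L[1] = -ln(1-0.363) = -ln(0.637) = 0.451
L[2] = -ln(0.862) = 0.1485
L[3] = -ln(1-0.578) = -ln(0.422) = 0.8627
L[4] = -ln(0.254) = 1.3704
mean = (1.3823 + 0.451 + 0.1485 + 0.8627 + 1.3704)/5 = 0.843

0.843


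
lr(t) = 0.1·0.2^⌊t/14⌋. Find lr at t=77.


n_drops = ⌊77/14⌋ = 5
lr = 0.1·0.2^5 = 0.1·0.00032 = 0.000032

0.000032


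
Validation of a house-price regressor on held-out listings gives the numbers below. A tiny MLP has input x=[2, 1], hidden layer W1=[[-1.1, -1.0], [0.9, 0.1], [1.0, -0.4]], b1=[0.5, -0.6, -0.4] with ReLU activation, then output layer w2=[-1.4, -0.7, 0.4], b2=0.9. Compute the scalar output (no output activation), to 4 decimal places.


z1[0] = (-1.1)·(2) + (-1.0)·(1) + 0.5 = -2.7
z1[1] = (0.9)·(2) + (0.1)·(1) - 0.6 = 1.3
z1[2] = (1.0)·(2) + (-0.4)·(1) - 0.4 = 1.2
h = ReLU(z1) = [0.0, 1.3, 1.2]
output = (-1.4)·(0.0) + (-0.7)·(1.3) + (0.4)·(1.2) + 0.9 = 0.47

0.47


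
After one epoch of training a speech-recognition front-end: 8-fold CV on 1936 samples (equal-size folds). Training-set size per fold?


Fold size = 1936/8 = 242
Training per fold = 1936 - 242 = 1694

1694


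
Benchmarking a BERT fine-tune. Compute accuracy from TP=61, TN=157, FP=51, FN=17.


Accuracy = (TP+TN)/(TP+TN+FP+FN)
= (61+157)/(286)
= 218/286 = 76.22%

76.22%


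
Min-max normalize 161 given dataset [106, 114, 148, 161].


min=106, max=161
(161-106)/(161-106) = 55/55 = 1.0

1.0


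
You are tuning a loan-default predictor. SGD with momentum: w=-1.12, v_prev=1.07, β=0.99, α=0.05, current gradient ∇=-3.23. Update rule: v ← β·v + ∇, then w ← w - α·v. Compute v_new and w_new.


v_new = 0.99·1.07 - 3.23 = 1.0593 - 3.23 = -2.1707
w_new = -1.12 - 0.05·-2.1707 = -1.12 + 0.108535 = -1.011465

v_new=-2.1707, w_new=-1.011465


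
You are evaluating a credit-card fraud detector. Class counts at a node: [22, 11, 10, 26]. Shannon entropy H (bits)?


Probabilities: [22/69, 11/69, 10/69, 26/69] ≈ [0.3188, 0.1594, 0.1449, 0.3768]
H = -((22/69)·log₂(22/69) + (11/69)·log₂(11/69) + (10/69)·log₂(10/69) + (26/69)·log₂(26/69))
  = 1.8826 bits

1.8826 bits


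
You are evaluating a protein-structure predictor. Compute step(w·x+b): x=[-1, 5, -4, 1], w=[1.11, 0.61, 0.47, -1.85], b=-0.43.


z = (-1)·(1.11) + (5)·(0.61) + (-4)·(0.47) + (1)·(-1.85) - 0.43
  = -2.22
step(z) = 0 (z<0)

0


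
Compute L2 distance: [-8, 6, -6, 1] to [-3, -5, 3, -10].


d = √((-8+ 3)² + (6+ 5)² + (-6-3)² + (1+ 10)²)
  = √(25 + 121 + 81 + 121)
  = √348 = 18.6548

18.6548


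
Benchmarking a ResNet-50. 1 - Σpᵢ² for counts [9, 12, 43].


Probabilities: [9/64, 12/64, 43/64] ≈ [0.1406, 0.1875, 0.6719]
Σpᵢ² = (81 + 144 + 1849)/64² = 2074/4096
Gini = 1 - Σpᵢ² = 1 - 2074/4096 = 0.4937

0.4937


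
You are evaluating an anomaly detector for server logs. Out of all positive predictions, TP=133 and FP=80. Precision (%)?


Precision = TP/(TP+FP)
= 133/(133+80)
= 133/213 = 62.44%

62.44%


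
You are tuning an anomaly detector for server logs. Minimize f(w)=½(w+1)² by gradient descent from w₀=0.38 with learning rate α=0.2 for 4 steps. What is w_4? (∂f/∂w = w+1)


step 1: grad = 0.38+1 = 1.38; w = 0.38 - 0.2·(1.38) = 0.104
step 2: grad = 0.104+1 = 1.104; w = 0.104 - 0.2·(1.104) = -0.1168
step 3: grad = -0.1168+1 = 0.8832; w = -0.1168 - 0.2·(0.8832) = -0.29344
step 4: grad = -0.29344+1 = 0.70656; w = -0.29344 - 0.2·(0.70656) = -0.434752

-0.434752


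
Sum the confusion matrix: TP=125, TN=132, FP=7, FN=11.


Total = TP + TN + FP + FN
= 125 + 132 + 7 + 11
= 275
(Predicted positive: 132, predicted negative: 143)

275


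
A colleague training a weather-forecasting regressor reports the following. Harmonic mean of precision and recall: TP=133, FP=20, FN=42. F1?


Precision = 133/153 = 0.8693
Recall = 133/175 = 0.76
F1 = 2·P·R/(P+R) = 2·TP/(2·TP+FP+FN) = 266/(266+20+42) = 266/328 = 0.811

0.811


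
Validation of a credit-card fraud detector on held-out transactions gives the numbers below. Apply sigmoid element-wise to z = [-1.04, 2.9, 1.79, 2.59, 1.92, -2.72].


σ(-1.04) = 1/(1+e^1.04) = 0.2611
σ(2.9) = 1/(1+e^-2.9) = 0.9478
σ(1.79) = 1/(1+e^-1.79) = 0.8569
σ(2.59) = 1/(1+e^-2.59) = 0.9302
σ(1.92) = 1/(1+e^-1.92) = 0.8721
σ(-2.72) = 1/(1+e^2.72) = 0.0618
result = [0.2611, 0.9478, 0.8569, 0.9302, 0.8721, 0.0618]

[0.2611, 0.9478, 0.8569, 0.9302, 0.8721, 0.0618]


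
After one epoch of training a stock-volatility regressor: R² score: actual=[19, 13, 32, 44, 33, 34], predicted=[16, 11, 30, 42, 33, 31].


ȳ = 29.1667
SS_res = Σ(y-ŷ)² = 30
SS_tot = Σ(y-ȳ)² = 630.83
R² = 1 - SS_res/SS_tot = 1 - 0.0476 = 0.9524

0.9524


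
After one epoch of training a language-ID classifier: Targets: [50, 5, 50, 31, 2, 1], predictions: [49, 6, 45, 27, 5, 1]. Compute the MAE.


Absolute errors: |50-49|=1, |5-6|=1, |50-45|=5, |31-27|=4, |2-5|=3, |1-1|=0
Sum = 14
MAE = 14/6 = 7/3

7/3


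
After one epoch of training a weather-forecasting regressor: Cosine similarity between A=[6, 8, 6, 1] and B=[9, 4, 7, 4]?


A·B = 6·9 + 8·4 + 6·7 + 1·4 = 132
‖A‖ = √137 = 11.7047, ‖B‖ = √162 = 12.7279
cos = 132/(√137·√162) = 132/√22194 = 0.886

0.886


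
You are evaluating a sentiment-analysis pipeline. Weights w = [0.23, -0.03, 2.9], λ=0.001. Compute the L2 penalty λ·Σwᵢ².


‖w‖₂² = (0.23)² + (-0.03)² + (2.9)²
     = 0.0529 + 0.0009 + 8.41
     = 8.4638
λ·‖w‖₂² = 0.001·8.4638 = 0.008464

0.008464


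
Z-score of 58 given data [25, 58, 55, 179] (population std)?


μ = 79.25, σ = 59.0185
z = (58 - 79.25)/59.0185 = -0.3601

-0.3601


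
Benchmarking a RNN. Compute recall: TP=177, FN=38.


Recall = TP/(TP+FN)
= 177/(177+38)
= 177/215 = 82.33%

82.33%


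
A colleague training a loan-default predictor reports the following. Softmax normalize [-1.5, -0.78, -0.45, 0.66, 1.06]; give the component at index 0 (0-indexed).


Exponentials: e^-1.5=0.2231, e^-0.78=0.4584, e^-0.45=0.6376, e^0.66=1.9348, e^1.06=2.8864
Sum = 6.1403
Softmax = [0.0363, 0.0747, 0.1038, 0.3151, 0.4701]
p[0] = 0.2231/6.1403 = 0.0363

0.0363


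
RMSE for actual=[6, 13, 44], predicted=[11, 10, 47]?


MSE = 43/3 = 14.3333
RMSE = √(43/3) = 3.7859

3.7859


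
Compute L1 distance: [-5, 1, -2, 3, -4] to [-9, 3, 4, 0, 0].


d = |-5+ 9| + |1-3| + |-2-4| + |3-0| + |-4-0|
  = 4 + 2 + 6 + 3 + 4
  = 19

19


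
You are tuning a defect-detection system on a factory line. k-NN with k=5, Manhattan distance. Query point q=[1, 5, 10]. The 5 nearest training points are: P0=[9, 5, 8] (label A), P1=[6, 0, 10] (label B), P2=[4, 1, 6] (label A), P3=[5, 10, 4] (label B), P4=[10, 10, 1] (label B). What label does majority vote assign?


d(q,P0) = 10  (label A)
d(q,P1) = 10  (label B)
d(q,P2) = 11  (label A)
d(q,P3) = 15  (label B)
d(q,P4) = 23  (label B)
Votes: A=2, B=3
Majority → B

B


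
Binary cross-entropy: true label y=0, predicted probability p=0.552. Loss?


BCE = -[y·ln(p) + (1-y)·ln(1-p)]
= -0 - 1·ln(1-0.552)
= -ln(0.448) = 0.803

0.803


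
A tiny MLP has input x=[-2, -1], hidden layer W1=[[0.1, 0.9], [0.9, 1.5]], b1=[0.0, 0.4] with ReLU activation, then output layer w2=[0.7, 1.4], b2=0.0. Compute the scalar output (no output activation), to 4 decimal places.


z1[0] = (0.1)·(-2) + (0.9)·(-1) + 0.0 = -1.1
z1[1] = (0.9)·(-2) + (1.5)·(-1) + 0.4 = -2.9
h = ReLU(z1) = [0.0, 0.0]
output = (0.7)·(0.0) + (1.4)·(0.0) + 0.0 = 0.0

0.0


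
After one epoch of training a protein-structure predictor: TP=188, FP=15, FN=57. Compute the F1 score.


Precision = 188/203 = 0.9261
Recall = 188/245 = 0.7673
F1 = 2·P·R/(P+R) = 2·TP/(2·TP+FP+FN) = 376/(376+15+57) = 376/448 = 0.8393

0.8393


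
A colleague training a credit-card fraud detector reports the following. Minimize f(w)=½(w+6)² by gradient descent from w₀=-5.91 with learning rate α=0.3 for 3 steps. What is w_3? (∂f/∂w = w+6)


step 1: grad = -5.91+6 = 0.09; w = -5.91 - 0.3·(0.09) = -5.937
step 2: grad = -5.937+6 = 0.063; w = -5.937 - 0.3·(0.063) = -5.9559
step 3: grad = -5.9559+6 = 0.0441; w = -5.9559 - 0.3·(0.0441) = -5.96913

-5.96913


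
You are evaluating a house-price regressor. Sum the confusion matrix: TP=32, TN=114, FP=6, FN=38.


Total = TP + TN + FP + FN
= 32 + 114 + 6 + 38
= 190
(Predicted positive: 38, predicted negative: 152)

190


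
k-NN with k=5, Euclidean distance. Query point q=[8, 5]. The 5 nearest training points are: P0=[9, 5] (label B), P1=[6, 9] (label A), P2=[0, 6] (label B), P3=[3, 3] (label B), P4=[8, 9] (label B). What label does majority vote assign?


d(q,P0) = 1.0  (label B)
d(q,P1) = 4.4721  (label A)
d(q,P2) = 8.0623  (label B)
d(q,P3) = 5.3852  (label B)
d(q,P4) = 4.0  (label B)
Votes: A=1, B=4
Majority → B

B


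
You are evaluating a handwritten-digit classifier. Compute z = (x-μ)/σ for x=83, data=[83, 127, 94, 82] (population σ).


μ = 96.5, σ = 18.2277
z = (83 - 96.5)/18.2277 = -0.7406

-0.7406


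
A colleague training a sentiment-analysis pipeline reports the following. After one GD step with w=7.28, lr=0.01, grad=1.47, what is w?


w_new = w - α·∇
= 7.28 - 0.01·1.47
= 7.28 - 0.0147
= 7.2653

7.2653
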